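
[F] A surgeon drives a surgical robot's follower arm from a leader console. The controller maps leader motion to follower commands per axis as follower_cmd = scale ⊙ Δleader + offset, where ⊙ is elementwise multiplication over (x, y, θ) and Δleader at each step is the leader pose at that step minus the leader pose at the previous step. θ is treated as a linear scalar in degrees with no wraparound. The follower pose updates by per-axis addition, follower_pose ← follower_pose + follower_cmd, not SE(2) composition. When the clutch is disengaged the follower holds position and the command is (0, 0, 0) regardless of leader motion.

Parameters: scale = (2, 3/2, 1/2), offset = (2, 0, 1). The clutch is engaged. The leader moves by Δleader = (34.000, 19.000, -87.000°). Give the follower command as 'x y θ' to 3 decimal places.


axis x: 2·34.000 + 2 = 70.000
axis y: 3/2·19.000 + 0 = 28.500
axis θ: 1/2·-87.000 + 1 = -42.500

70.000 28.500 -42.500


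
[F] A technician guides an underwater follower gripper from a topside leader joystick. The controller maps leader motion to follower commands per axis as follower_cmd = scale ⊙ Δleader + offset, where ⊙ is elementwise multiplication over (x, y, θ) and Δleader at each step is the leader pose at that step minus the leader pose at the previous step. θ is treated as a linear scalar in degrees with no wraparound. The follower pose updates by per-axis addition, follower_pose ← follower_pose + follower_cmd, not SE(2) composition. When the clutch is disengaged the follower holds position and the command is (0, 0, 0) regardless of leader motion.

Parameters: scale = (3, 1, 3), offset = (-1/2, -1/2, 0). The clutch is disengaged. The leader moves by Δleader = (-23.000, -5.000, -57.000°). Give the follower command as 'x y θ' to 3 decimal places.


0.000 0.000 0.000

clutch disengaged → follower holds; cmd = (0, 0, 0)


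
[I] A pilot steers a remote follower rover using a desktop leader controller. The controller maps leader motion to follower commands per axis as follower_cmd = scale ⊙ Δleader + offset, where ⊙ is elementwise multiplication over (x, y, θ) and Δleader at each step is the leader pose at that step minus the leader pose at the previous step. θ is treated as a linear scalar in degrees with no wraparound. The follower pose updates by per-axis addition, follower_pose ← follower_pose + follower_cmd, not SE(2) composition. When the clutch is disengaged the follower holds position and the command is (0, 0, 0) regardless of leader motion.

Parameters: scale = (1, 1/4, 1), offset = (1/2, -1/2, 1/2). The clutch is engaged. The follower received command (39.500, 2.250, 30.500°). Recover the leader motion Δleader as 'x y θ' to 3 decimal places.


39.000 11.000 30.000

axis x: (39.500 − 1/2) / (1) = 39.000
axis y: (2.250 − -1/2) / (1/4) = 11.000
axis θ: (30.500 − 1/2) / (1) = 30.000


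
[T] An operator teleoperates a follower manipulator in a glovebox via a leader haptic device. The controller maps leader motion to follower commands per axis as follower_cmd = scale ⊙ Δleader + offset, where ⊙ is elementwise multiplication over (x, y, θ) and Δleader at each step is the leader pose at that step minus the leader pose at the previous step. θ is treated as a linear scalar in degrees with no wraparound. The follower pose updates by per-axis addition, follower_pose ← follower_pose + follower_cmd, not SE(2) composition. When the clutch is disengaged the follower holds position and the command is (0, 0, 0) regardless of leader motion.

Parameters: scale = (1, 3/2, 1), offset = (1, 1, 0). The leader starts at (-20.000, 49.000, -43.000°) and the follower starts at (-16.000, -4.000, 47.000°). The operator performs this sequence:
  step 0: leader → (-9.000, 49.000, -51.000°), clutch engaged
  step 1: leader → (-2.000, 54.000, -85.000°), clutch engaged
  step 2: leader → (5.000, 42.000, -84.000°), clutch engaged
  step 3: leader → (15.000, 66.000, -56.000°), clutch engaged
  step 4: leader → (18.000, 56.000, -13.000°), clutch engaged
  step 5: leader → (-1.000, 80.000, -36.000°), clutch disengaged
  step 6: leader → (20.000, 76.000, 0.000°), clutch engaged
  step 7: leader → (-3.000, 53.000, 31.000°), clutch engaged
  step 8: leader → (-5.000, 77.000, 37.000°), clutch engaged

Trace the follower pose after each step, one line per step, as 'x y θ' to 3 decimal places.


-4.000 -3.000 39.000
4.000 5.500 5.000
12.000 -11.500 6.000
23.000 25.500 34.000
27.000 11.500 77.000
27.000 11.500 77.000
49.000 6.500 113.000
27.000 -27.000 144.000
26.000 10.000 150.000

step 0: Δleader=(11.000, 0.000, -8.000°), engaged; cmd=(12.000, 1.000, -8.000°) → follower=(-4.000, -3.000, 39.000°)
step 1: Δleader=(7.000, 5.000, -34.000°), engaged; cmd=(8.000, 8.500, -34.000°) → follower=(4.000, 5.500, 5.000°)
step 2: Δleader=(7.000, -12.000, 1.000°), engaged; cmd=(8.000, -17.000, 1.000°) → follower=(12.000, -11.500, 6.000°)
step 3: Δleader=(10.000, 24.000, 28.000°), engaged; cmd=(11.000, 37.000, 28.000°) → follower=(23.000, 25.500, 34.000°)
step 4: Δleader=(3.000, -10.000, 43.000°), engaged; cmd=(4.000, -14.000, 43.000°) → follower=(27.000, 11.500, 77.000°)
step 5: Δleader=(-19.000, 24.000, -23.000°), disengaged; cmd=(0,0,0) → follower holds at (27.000, 11.500, 77.000°)
step 6: Δleader=(21.000, -4.000, 36.000°), engaged; cmd=(22.000, -5.000, 36.000°) → follower=(49.000, 6.500, 113.000°)
step 7: Δleader=(-23.000, -23.000, 31.000°), engaged; cmd=(-22.000, -33.500, 31.000°) → follower=(27.000, -27.000, 144.000°)
step 8: Δleader=(-2.000, 24.000, 6.000°), engaged; cmd=(-1.000, 37.000, 6.000°) → follower=(26.000, 10.000, 150.000°)


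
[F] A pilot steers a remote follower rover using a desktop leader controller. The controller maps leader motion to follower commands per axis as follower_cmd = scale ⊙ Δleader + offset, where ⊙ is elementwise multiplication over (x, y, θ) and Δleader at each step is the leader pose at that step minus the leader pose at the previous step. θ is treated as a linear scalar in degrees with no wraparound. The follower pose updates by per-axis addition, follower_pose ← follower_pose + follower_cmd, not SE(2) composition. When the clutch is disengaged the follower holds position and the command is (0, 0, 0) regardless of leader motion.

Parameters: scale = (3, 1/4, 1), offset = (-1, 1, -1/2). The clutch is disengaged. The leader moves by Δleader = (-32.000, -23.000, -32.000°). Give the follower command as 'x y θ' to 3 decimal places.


clutch disengaged → follower holds; cmd = (0, 0, 0)

0.000 0.000 0.000


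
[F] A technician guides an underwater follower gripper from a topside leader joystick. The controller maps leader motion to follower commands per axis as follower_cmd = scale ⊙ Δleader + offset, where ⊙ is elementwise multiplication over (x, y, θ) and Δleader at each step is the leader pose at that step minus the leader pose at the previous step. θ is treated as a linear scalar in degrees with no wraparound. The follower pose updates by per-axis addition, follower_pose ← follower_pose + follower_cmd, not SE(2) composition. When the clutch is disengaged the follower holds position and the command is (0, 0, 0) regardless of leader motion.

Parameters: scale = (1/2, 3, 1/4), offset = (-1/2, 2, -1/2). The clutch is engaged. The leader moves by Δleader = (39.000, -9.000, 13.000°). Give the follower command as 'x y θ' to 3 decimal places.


19.000 -25.000 2.750

axis x: 1/2·39.000 + -1/2 = 19.000
axis y: 3·-9.000 + 2 = -25.000
axis θ: 1/4·13.000 + -1/2 = 2.750


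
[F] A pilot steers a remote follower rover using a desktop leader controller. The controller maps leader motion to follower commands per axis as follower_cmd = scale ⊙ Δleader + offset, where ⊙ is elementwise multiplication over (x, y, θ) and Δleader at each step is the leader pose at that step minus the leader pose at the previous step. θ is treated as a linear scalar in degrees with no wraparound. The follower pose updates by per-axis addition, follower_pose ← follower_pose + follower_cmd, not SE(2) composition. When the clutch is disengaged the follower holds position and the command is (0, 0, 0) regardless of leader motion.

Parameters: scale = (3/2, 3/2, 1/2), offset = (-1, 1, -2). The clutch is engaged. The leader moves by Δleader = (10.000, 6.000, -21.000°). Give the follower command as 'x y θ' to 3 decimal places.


axis x: 3/2·10.000 + -1 = 14.000
axis y: 3/2·6.000 + 1 = 10.000
axis θ: 1/2·-21.000 + -2 = -12.500

14.000 10.000 -12.500


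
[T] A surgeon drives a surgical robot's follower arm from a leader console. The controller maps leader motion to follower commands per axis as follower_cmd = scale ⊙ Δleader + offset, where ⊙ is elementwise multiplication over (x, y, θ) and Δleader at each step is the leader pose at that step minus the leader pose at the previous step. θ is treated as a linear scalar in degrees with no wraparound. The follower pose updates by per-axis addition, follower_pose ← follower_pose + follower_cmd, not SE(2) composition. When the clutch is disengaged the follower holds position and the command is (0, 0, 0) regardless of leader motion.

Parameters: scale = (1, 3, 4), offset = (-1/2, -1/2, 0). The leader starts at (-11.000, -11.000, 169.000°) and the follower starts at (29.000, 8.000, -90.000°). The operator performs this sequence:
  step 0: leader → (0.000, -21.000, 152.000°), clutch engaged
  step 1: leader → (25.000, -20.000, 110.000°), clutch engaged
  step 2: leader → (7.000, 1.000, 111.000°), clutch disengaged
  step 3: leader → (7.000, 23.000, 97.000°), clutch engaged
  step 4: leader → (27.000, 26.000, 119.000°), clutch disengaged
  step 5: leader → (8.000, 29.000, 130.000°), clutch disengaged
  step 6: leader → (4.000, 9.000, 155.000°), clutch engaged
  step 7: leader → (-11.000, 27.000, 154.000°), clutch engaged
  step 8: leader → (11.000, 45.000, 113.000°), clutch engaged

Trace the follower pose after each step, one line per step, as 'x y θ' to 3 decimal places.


39.500 -22.500 -158.000
64.000 -20.000 -326.000
64.000 -20.000 -326.000
63.500 45.500 -382.000
63.500 45.500 -382.000
63.500 45.500 -382.000
59.000 -15.000 -282.000
43.500 38.500 -286.000
65.000 92.000 -450.000

step 0: Δleader=(11.000, -10.000, -17.000°), engaged; cmd=(10.500, -30.500, -68.000°) → follower=(39.500, -22.500, -158.000°)
step 1: Δleader=(25.000, 1.000, -42.000°), engaged; cmd=(24.500, 2.500, -168.000°) → follower=(64.000, -20.000, -326.000°)
step 2: Δleader=(-18.000, 21.000, 1.000°), disengaged; cmd=(0,0,0) → follower holds at (64.000, -20.000, -326.000°)
step 3: Δleader=(0.000, 22.000, -14.000°), engaged; cmd=(-0.500, 65.500, -56.000°) → follower=(63.500, 45.500, -382.000°)
step 4: Δleader=(20.000, 3.000, 22.000°), disengaged; cmd=(0,0,0) → follower holds at (63.500, 45.500, -382.000°)
step 5: Δleader=(-19.000, 3.000, 11.000°), disengaged; cmd=(0,0,0) → follower holds at (63.500, 45.500, -382.000°)
step 6: Δleader=(-4.000, -20.000, 25.000°), engaged; cmd=(-4.500, -60.500, 100.000°) → follower=(59.000, -15.000, -282.000°)
step 7: Δleader=(-15.000, 18.000, -1.000°), engaged; cmd=(-15.500, 53.500, -4.000°) → follower=(43.500, 38.500, -286.000°)
step 8: Δleader=(22.000, 18.000, -41.000°), engaged; cmd=(21.500, 53.500, -164.000°) → follower=(65.000, 92.000, -450.000°)


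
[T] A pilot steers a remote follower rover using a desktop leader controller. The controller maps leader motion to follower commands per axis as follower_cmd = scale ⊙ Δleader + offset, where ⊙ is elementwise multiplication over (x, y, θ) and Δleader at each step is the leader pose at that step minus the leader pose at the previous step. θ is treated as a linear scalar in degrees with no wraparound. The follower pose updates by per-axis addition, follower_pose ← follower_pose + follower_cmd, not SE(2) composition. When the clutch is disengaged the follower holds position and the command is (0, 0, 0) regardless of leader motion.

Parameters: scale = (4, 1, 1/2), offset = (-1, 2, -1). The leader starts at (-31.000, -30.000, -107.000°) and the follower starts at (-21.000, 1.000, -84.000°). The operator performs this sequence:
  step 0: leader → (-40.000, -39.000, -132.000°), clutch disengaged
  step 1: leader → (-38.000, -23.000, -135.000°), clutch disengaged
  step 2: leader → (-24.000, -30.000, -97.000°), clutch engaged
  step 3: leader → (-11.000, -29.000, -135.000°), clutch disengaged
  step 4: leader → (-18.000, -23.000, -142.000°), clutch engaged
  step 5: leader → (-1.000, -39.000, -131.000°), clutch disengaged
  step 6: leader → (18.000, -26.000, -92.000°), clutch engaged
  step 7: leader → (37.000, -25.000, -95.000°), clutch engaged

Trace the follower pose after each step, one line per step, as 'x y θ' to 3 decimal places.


step 0: Δleader=(-9.000, -9.000, -25.000°), disengaged; cmd=(0,0,0) → follower holds at (-21.000, 1.000, -84.000°)
step 1: Δleader=(2.000, 16.000, -3.000°), disengaged; cmd=(0,0,0) → follower holds at (-21.000, 1.000, -84.000°)
step 2: Δleader=(14.000, -7.000, 38.000°), engaged; cmd=(55.000, -5.000, 18.000°) → follower=(34.000, -4.000, -66.000°)
step 3: Δleader=(13.000, 1.000, -38.000°), disengaged; cmd=(0,0,0) → follower holds at (34.000, -4.000, -66.000°)
step 4: Δleader=(-7.000, 6.000, -7.000°), engaged; cmd=(-29.000, 8.000, -4.500°) → follower=(5.000, 4.000, -70.500°)
step 5: Δleader=(17.000, -16.000, 11.000°), disengaged; cmd=(0,0,0) → follower holds at (5.000, 4.000, -70.500°)
step 6: Δleader=(19.000, 13.000, 39.000°), engaged; cmd=(75.000, 15.000, 18.500°) → follower=(80.000, 19.000, -52.000°)
step 7: Δleader=(19.000, 1.000, -3.000°), engaged; cmd=(75.000, 3.000, -2.500°) → follower=(155.000, 22.000, -54.500°)

-21.000 1.000 -84.000
-21.000 1.000 -84.000
34.000 -4.000 -66.000
34.000 -4.000 -66.000
5.000 4.000 -70.500
5.000 4.000 -70.500
80.000 19.000 -52.000
155.000 22.000 -54.500


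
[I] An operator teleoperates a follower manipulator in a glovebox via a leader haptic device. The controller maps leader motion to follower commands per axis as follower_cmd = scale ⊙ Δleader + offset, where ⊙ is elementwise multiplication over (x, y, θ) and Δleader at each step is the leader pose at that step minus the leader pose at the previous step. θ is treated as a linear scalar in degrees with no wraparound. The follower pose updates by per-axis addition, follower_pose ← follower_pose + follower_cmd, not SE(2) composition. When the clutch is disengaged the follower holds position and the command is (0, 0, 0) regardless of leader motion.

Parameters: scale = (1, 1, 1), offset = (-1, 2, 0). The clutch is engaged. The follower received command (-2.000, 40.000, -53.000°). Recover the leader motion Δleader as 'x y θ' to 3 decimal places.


axis x: (-2.000 − -1) / (1) = -1.000
axis y: (40.000 − 2) / (1) = 38.000
axis θ: (-53.000 − 0) / (1) = -53.000

-1.000 38.000 -53.000


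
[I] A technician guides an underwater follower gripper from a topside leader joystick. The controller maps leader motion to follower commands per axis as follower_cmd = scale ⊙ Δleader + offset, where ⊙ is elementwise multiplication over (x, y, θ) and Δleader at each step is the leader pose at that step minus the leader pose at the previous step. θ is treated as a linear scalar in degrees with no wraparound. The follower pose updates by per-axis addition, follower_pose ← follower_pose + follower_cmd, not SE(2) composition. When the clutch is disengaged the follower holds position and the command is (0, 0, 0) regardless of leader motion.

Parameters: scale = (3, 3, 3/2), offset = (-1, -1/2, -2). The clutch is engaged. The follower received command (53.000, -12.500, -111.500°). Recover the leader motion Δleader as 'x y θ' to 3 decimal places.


18.000 -4.000 -73.000

axis x: (53.000 − -1) / (3) = 18.000
axis y: (-12.500 − -1/2) / (3) = -4.000
axis θ: (-111.500 − -2) / (3/2) = -73.000


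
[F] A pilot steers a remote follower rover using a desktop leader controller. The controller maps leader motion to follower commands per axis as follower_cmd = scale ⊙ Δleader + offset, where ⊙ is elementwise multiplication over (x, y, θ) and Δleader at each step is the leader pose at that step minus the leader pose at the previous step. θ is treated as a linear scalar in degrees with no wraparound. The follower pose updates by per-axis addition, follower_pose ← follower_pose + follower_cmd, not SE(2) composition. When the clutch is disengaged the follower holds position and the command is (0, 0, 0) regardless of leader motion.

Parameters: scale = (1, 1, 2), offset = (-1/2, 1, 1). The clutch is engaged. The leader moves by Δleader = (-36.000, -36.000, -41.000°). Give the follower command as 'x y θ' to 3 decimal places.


-36.500 -35.000 -81.000

axis x: 1·-36.000 + -1/2 = -36.500
axis y: 1·-36.000 + 1 = -35.000
axis θ: 2·-41.000 + 1 = -81.000


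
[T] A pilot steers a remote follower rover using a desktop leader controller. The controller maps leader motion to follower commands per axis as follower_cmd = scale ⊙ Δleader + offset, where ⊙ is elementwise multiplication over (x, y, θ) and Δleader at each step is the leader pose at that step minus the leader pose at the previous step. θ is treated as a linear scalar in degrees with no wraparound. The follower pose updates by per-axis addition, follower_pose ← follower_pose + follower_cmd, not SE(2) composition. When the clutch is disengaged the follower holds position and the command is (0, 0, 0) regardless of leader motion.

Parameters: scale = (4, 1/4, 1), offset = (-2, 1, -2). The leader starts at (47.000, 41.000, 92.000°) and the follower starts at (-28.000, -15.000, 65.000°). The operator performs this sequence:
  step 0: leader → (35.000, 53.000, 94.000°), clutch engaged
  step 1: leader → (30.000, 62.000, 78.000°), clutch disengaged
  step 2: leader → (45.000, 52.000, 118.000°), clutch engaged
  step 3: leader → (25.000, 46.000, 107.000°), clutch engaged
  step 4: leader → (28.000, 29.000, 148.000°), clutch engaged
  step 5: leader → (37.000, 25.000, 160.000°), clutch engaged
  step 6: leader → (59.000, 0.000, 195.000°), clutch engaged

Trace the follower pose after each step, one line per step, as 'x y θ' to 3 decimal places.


-78.000 -11.000 65.000
-78.000 -11.000 65.000
-20.000 -12.500 103.000
-102.000 -13.000 90.000
-92.000 -16.250 129.000
-58.000 -16.250 139.000
28.000 -21.500 172.000

step 0: Δleader=(-12.000, 12.000, 2.000°), engaged; cmd=(-50.000, 4.000, 0.000°) → follower=(-78.000, -11.000, 65.000°)
step 1: Δleader=(-5.000, 9.000, -16.000°), disengaged; cmd=(0,0,0) → follower holds at (-78.000, -11.000, 65.000°)
step 2: Δleader=(15.000, -10.000, 40.000°), engaged; cmd=(58.000, -1.500, 38.000°) → follower=(-20.000, -12.500, 103.000°)
step 3: Δleader=(-20.000, -6.000, -11.000°), engaged; cmd=(-82.000, -0.500, -13.000°) → follower=(-102.000, -13.000, 90.000°)
step 4: Δleader=(3.000, -17.000, 41.000°), engaged; cmd=(10.000, -3.250, 39.000°) → follower=(-92.000, -16.250, 129.000°)
step 5: Δleader=(9.000, -4.000, 12.000°), engaged; cmd=(34.000, 0.000, 10.000°) → follower=(-58.000, -16.250, 139.000°)
step 6: Δleader=(22.000, -25.000, 35.000°), engaged; cmd=(86.000, -5.250, 33.000°) → follower=(28.000, -21.500, 172.000°)


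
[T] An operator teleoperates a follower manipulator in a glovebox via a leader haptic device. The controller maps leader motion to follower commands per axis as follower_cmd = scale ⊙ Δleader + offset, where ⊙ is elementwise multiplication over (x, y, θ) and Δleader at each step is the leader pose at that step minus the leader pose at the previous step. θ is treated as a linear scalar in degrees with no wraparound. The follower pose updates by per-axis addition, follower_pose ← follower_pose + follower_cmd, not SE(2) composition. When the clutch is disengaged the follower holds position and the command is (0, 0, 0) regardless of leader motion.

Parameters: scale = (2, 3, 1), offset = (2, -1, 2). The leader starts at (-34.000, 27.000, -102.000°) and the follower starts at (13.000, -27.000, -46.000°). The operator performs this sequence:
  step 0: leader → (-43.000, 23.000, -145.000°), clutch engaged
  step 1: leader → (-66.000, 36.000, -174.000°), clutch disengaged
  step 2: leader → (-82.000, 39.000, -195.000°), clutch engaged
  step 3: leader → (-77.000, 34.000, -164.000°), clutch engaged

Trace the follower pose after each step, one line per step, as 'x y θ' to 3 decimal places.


-3.000 -40.000 -87.000
-3.000 -40.000 -87.000
-33.000 -32.000 -106.000
-21.000 -48.000 -73.000

step 0: Δleader=(-9.000, -4.000, -43.000°), engaged; cmd=(-16.000, -13.000, -41.000°) → follower=(-3.000, -40.000, -87.000°)
step 1: Δleader=(-23.000, 13.000, -29.000°), disengaged; cmd=(0,0,0) → follower holds at (-3.000, -40.000, -87.000°)
step 2: Δleader=(-16.000, 3.000, -21.000°), engaged; cmd=(-30.000, 8.000, -19.000°) → follower=(-33.000, -32.000, -106.000°)
step 3: Δleader=(5.000, -5.000, 31.000°), engaged; cmd=(12.000, -16.000, 33.000°) → follower=(-21.000, -48.000, -73.000°)


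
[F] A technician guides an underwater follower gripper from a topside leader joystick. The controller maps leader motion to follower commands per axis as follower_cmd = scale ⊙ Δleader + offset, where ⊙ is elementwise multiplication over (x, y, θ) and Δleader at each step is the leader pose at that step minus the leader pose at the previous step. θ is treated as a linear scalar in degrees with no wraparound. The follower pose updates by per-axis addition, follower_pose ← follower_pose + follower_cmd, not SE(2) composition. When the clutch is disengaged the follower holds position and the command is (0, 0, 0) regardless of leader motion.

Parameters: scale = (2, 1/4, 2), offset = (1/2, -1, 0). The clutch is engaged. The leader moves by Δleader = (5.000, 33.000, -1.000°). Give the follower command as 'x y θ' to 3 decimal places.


axis x: 2·5.000 + 1/2 = 10.500
axis y: 1/4·33.000 + -1 = 7.250
axis θ: 2·-1.000 + 0 = -2.000

10.500 7.250 -2.000


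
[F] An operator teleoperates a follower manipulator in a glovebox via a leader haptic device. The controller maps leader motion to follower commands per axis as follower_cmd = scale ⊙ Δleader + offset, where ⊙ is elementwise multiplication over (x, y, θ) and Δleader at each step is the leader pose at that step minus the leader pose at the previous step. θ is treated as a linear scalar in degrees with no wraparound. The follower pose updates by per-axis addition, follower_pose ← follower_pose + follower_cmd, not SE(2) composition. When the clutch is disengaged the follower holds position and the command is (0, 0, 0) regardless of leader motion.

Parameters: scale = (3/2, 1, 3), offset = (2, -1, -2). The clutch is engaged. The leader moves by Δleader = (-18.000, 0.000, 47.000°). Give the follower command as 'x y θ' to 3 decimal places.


-25.000 -1.000 139.000

axis x: 3/2·-18.000 + 2 = -25.000
axis y: 1·0.000 + -1 = -1.000
axis θ: 3·47.000 + -2 = 139.000


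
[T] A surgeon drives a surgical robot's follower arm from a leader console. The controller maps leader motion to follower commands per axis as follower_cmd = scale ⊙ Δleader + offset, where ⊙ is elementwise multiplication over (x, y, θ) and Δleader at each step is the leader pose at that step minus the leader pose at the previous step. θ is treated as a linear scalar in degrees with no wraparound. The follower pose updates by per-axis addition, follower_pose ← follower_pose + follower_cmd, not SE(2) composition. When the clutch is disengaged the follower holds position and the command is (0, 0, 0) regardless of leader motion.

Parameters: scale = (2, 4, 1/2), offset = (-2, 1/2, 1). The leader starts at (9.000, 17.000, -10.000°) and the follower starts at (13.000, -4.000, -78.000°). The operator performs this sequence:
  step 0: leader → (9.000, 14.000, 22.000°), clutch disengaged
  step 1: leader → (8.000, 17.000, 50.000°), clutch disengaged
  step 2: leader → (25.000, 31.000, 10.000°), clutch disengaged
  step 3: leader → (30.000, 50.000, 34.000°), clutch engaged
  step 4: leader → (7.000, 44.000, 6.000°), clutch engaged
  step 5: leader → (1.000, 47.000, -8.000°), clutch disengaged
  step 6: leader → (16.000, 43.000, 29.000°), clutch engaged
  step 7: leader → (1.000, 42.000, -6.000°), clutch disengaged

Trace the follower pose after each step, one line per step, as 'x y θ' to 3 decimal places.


step 0: Δleader=(0.000, -3.000, 32.000°), disengaged; cmd=(0,0,0) → follower holds at (13.000, -4.000, -78.000°)
step 1: Δleader=(-1.000, 3.000, 28.000°), disengaged; cmd=(0,0,0) → follower holds at (13.000, -4.000, -78.000°)
step 2: Δleader=(17.000, 14.000, -40.000°), disengaged; cmd=(0,0,0) → follower holds at (13.000, -4.000, -78.000°)
step 3: Δleader=(5.000, 19.000, 24.000°), engaged; cmd=(8.000, 76.500, 13.000°) → follower=(21.000, 72.500, -65.000°)
step 4: Δleader=(-23.000, -6.000, -28.000°), engaged; cmd=(-48.000, -23.500, -13.000°) → follower=(-27.000, 49.000, -78.000°)
step 5: Δleader=(-6.000, 3.000, -14.000°), disengaged; cmd=(0,0,0) → follower holds at (-27.000, 49.000, -78.000°)
step 6: Δleader=(15.000, -4.000, 37.000°), engaged; cmd=(28.000, -15.500, 19.500°) → follower=(1.000, 33.500, -58.500°)
step 7: Δleader=(-15.000, -1.000, -35.000°), disengaged; cmd=(0,0,0) → follower holds at (1.000, 33.500, -58.500°)

13.000 -4.000 -78.000
13.000 -4.000 -78.000
13.000 -4.000 -78.000
21.000 72.500 -65.000
-27.000 49.000 -78.000
-27.000 49.000 -78.000
1.000 33.500 -58.500
1.000 33.500 -58.500


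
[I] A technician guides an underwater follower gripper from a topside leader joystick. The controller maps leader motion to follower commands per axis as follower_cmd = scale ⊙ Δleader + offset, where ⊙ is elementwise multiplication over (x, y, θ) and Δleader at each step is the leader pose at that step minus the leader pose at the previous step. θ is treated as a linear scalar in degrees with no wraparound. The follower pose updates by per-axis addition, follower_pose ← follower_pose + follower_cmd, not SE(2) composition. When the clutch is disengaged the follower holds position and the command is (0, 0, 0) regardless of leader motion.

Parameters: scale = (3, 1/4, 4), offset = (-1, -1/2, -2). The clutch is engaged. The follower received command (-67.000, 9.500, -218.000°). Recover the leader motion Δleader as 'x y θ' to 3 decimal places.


-22.000 40.000 -54.000

axis x: (-67.000 − -1) / (3) = -22.000
axis y: (9.500 − -1/2) / (1/4) = 40.000
axis θ: (-218.000 − -2) / (4) = -54.000


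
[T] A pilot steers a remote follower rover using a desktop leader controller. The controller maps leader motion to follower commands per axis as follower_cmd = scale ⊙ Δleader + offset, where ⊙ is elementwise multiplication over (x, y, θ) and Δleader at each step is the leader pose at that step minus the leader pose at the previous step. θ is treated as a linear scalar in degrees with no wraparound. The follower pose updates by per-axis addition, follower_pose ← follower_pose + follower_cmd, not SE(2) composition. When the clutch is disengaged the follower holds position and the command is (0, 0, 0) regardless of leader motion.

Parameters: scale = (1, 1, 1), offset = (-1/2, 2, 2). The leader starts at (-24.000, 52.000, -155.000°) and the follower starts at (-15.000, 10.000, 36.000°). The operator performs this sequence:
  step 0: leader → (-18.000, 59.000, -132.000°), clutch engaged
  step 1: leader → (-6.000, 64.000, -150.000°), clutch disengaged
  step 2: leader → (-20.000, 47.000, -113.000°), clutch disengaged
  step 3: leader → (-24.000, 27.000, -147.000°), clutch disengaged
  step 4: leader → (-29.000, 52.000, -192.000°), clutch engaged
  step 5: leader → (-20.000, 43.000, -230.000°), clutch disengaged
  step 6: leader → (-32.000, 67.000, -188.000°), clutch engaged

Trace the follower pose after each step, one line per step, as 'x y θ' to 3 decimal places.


step 0: Δleader=(6.000, 7.000, 23.000°), engaged; cmd=(5.500, 9.000, 25.000°) → follower=(-9.500, 19.000, 61.000°)
step 1: Δleader=(12.000, 5.000, -18.000°), disengaged; cmd=(0,0,0) → follower holds at (-9.500, 19.000, 61.000°)
step 2: Δleader=(-14.000, -17.000, 37.000°), disengaged; cmd=(0,0,0) → follower holds at (-9.500, 19.000, 61.000°)
step 3: Δleader=(-4.000, -20.000, -34.000°), disengaged; cmd=(0,0,0) → follower holds at (-9.500, 19.000, 61.000°)
step 4: Δleader=(-5.000, 25.000, -45.000°), engaged; cmd=(-5.500, 27.000, -43.000°) → follower=(-15.000, 46.000, 18.000°)
step 5: Δleader=(9.000, -9.000, -38.000°), disengaged; cmd=(0,0,0) → follower holds at (-15.000, 46.000, 18.000°)
step 6: Δleader=(-12.000, 24.000, 42.000°), engaged; cmd=(-12.500, 26.000, 44.000°) → follower=(-27.500, 72.000, 62.000°)

-9.500 19.000 61.000
-9.500 19.000 61.000
-9.500 19.000 61.000
-9.500 19.000 61.000
-15.000 46.000 18.000
-15.000 46.000 18.000
-27.500 72.000 62.000


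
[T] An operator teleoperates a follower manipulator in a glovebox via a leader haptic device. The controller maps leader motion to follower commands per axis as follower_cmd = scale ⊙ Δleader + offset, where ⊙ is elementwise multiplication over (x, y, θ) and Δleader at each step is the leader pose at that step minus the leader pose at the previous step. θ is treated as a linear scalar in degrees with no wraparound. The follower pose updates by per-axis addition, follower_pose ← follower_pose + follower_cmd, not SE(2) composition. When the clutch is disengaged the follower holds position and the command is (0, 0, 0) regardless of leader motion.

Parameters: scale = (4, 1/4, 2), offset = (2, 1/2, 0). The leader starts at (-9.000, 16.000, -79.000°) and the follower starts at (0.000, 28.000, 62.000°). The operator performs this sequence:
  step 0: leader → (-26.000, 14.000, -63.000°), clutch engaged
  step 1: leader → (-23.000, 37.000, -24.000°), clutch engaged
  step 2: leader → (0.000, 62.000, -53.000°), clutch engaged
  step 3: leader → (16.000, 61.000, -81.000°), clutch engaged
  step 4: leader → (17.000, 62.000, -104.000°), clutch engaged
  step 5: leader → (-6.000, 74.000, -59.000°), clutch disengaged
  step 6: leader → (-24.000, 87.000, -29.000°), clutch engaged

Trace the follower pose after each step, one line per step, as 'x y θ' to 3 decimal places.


step 0: Δleader=(-17.000, -2.000, 16.000°), engaged; cmd=(-66.000, 0.000, 32.000°) → follower=(-66.000, 28.000, 94.000°)
step 1: Δleader=(3.000, 23.000, 39.000°), engaged; cmd=(14.000, 6.250, 78.000°) → follower=(-52.000, 34.250, 172.000°)
step 2: Δleader=(23.000, 25.000, -29.000°), engaged; cmd=(94.000, 6.750, -58.000°) → follower=(42.000, 41.000, 114.000°)
step 3: Δleader=(16.000, -1.000, -28.000°), engaged; cmd=(66.000, 0.250, -56.000°) → follower=(108.000, 41.250, 58.000°)
step 4: Δleader=(1.000, 1.000, -23.000°), engaged; cmd=(6.000, 0.750, -46.000°) → follower=(114.000, 42.000, 12.000°)
step 5: Δleader=(-23.000, 12.000, 45.000°), disengaged; cmd=(0,0,0) → follower holds at (114.000, 42.000, 12.000°)
step 6: Δleader=(-18.000, 13.000, 30.000°), engaged; cmd=(-70.000, 3.750, 60.000°) → follower=(44.000, 45.750, 72.000°)

-66.000 28.000 94.000
-52.000 34.250 172.000
42.000 41.000 114.000
108.000 41.250 58.000
114.000 42.000 12.000
114.000 42.000 12.000
44.000 45.750 72.000


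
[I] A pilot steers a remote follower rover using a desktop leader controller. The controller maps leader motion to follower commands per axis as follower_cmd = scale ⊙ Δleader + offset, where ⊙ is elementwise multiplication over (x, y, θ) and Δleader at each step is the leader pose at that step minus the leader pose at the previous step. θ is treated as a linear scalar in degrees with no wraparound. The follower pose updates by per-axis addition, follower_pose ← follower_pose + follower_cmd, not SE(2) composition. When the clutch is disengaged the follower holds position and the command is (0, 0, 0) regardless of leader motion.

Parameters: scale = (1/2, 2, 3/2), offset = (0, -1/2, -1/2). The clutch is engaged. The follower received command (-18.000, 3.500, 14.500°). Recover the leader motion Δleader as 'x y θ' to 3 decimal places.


axis x: (-18.000 − 0) / (1/2) = -36.000
axis y: (3.500 − -1/2) / (2) = 2.000
axis θ: (14.500 − -1/2) / (3/2) = 10.000

-36.000 2.000 10.000


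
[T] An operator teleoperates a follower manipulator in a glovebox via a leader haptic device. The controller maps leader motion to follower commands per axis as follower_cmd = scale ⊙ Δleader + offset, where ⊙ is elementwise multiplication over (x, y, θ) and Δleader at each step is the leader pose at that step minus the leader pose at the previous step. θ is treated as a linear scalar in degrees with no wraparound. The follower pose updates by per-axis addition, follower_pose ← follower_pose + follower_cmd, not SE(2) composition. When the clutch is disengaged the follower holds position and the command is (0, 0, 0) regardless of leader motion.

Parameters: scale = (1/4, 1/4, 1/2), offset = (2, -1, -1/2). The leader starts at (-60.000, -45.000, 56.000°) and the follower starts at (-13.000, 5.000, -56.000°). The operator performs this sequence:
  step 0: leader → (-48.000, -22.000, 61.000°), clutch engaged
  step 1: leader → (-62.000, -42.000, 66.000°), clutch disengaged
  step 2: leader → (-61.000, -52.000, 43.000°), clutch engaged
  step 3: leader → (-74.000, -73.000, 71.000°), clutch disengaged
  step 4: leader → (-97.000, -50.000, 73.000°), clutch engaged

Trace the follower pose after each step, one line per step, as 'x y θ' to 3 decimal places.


-8.000 9.750 -54.000
-8.000 9.750 -54.000
-5.750 6.250 -66.000
-5.750 6.250 -66.000
-9.500 11.000 -65.500

step 0: Δleader=(12.000, 23.000, 5.000°), engaged; cmd=(5.000, 4.750, 2.000°) → follower=(-8.000, 9.750, -54.000°)
step 1: Δleader=(-14.000, -20.000, 5.000°), disengaged; cmd=(0,0,0) → follower holds at (-8.000, 9.750, -54.000°)
step 2: Δleader=(1.000, -10.000, -23.000°), engaged; cmd=(2.250, -3.500, -12.000°) → follower=(-5.750, 6.250, -66.000°)
step 3: Δleader=(-13.000, -21.000, 28.000°), disengaged; cmd=(0,0,0) → follower holds at (-5.750, 6.250, -66.000°)
step 4: Δleader=(-23.000, 23.000, 2.000°), engaged; cmd=(-3.750, 4.750, 0.500°) → follower=(-9.500, 11.000, -65.500°)


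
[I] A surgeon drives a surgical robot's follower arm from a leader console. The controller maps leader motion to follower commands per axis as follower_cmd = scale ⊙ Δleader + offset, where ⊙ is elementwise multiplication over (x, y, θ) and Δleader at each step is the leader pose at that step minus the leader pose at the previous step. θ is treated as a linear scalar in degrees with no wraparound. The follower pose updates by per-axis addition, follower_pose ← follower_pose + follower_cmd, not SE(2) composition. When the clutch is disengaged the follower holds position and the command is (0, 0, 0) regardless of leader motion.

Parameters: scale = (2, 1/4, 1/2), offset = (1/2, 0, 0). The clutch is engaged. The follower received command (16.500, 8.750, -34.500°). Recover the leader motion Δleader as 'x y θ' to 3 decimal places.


8.000 35.000 -69.000

axis x: (16.500 − 1/2) / (2) = 8.000
axis y: (8.750 − 0) / (1/4) = 35.000
axis θ: (-34.500 − 0) / (1/2) = -69.000


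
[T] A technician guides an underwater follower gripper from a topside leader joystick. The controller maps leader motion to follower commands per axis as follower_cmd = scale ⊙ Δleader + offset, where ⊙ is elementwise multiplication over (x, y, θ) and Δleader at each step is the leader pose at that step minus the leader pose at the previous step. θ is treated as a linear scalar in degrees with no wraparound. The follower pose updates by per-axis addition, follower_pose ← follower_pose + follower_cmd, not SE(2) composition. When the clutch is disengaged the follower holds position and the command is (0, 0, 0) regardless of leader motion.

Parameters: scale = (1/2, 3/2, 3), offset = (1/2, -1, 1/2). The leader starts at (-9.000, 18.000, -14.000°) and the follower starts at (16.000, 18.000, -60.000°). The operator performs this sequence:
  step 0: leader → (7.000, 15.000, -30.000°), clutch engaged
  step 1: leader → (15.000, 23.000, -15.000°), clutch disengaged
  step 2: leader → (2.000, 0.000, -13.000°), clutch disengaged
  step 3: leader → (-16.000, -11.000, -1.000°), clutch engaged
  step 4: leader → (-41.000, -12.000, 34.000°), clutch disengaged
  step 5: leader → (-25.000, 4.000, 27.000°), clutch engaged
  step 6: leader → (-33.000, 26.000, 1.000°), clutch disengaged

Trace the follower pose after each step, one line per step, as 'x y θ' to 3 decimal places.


24.500 12.500 -107.500
24.500 12.500 -107.500
24.500 12.500 -107.500
16.000 -5.000 -71.000
16.000 -5.000 -71.000
24.500 18.000 -91.500
24.500 18.000 -91.500

step 0: Δleader=(16.000, -3.000, -16.000°), engaged; cmd=(8.500, -5.500, -47.500°) → follower=(24.500, 12.500, -107.500°)
step 1: Δleader=(8.000, 8.000, 15.000°), disengaged; cmd=(0,0,0) → follower holds at (24.500, 12.500, -107.500°)
step 2: Δleader=(-13.000, -23.000, 2.000°), disengaged; cmd=(0,0,0) → follower holds at (24.500, 12.500, -107.500°)
step 3: Δleader=(-18.000, -11.000, 12.000°), engaged; cmd=(-8.500, -17.500, 36.500°) → follower=(16.000, -5.000, -71.000°)
step 4: Δleader=(-25.000, -1.000, 35.000°), disengaged; cmd=(0,0,0) → follower holds at (16.000, -5.000, -71.000°)
step 5: Δleader=(16.000, 16.000, -7.000°), engaged; cmd=(8.500, 23.000, -20.500°) → follower=(24.500, 18.000, -91.500°)
step 6: Δleader=(-8.000, 22.000, -26.000°), disengaged; cmd=(0,0,0) → follower holds at (24.500, 18.000, -91.500°)


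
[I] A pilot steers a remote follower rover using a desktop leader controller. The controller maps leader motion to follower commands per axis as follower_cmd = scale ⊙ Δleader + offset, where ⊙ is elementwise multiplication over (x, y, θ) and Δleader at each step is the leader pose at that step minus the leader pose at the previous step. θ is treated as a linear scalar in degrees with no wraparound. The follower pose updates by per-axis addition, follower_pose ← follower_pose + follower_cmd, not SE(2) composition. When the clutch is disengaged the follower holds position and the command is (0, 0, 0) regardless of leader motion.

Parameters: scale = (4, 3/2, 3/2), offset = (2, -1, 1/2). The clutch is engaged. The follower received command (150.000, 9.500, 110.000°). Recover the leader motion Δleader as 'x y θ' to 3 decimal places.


37.000 7.000 73.000

axis x: (150.000 − 2) / (4) = 37.000
axis y: (9.500 − -1) / (3/2) = 7.000
axis θ: (110.000 − 1/2) / (3/2) = 73.000


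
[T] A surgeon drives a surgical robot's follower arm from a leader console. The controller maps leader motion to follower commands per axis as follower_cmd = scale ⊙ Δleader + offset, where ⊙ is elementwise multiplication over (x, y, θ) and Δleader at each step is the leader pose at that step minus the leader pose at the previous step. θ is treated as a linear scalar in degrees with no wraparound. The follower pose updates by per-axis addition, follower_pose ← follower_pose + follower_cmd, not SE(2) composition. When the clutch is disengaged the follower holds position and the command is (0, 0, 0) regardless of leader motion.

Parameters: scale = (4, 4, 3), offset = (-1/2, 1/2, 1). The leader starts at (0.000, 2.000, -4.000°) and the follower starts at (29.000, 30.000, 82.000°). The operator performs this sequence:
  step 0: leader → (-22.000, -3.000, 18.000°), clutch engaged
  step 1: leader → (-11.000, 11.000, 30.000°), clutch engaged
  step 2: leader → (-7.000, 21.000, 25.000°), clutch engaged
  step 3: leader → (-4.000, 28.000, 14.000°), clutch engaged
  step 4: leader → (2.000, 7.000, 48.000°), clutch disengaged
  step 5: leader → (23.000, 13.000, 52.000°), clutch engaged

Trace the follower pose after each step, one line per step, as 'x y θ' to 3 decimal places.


step 0: Δleader=(-22.000, -5.000, 22.000°), engaged; cmd=(-88.500, -19.500, 67.000°) → follower=(-59.500, 10.500, 149.000°)
step 1: Δleader=(11.000, 14.000, 12.000°), engaged; cmd=(43.500, 56.500, 37.000°) → follower=(-16.000, 67.000, 186.000°)
step 2: Δleader=(4.000, 10.000, -5.000°), engaged; cmd=(15.500, 40.500, -14.000°) → follower=(-0.500, 107.500, 172.000°)
step 3: Δleader=(3.000, 7.000, -11.000°), engaged; cmd=(11.500, 28.500, -32.000°) → follower=(11.000, 136.000, 140.000°)
step 4: Δleader=(6.000, -21.000, 34.000°), disengaged; cmd=(0,0,0) → follower holds at (11.000, 136.000, 140.000°)
step 5: Δleader=(21.000, 6.000, 4.000°), engaged; cmd=(83.500, 24.500, 13.000°) → follower=(94.500, 160.500, 153.000°)

-59.500 10.500 149.000
-16.000 67.000 186.000
-0.500 107.500 172.000
11.000 136.000 140.000
11.000 136.000 140.000
94.500 160.500 153.000
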